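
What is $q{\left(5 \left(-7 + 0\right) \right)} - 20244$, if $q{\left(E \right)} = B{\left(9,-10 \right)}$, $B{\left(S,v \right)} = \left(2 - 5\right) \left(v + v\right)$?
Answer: $-20184$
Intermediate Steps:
$B{\left(S,v \right)} = - 6 v$ ($B{\left(S,v \right)} = - 3 \cdot 2 v = - 6 v$)
$q{\left(E \right)} = 60$ ($q{\left(E \right)} = \left(-6\right) \left(-10\right) = 60$)
$q{\left(5 \left(-7 + 0\right) \right)} - 20244 = 60 - 20244 = -20184$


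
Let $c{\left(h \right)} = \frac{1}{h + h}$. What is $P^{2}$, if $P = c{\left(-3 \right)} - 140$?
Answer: $\frac{707281}{36} \approx 19647.0$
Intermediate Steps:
$c{\left(h \right)} = \frac{1}{2 h}$
$P = - \frac{841}{6}$ ($P = \frac{1}{2 \left(-3\right)} - 140 = \frac{1}{2} \left(- \frac{1}{3}\right) - 140 = - \frac{1}{6} - 140 = - \frac{841}{6} \approx -140.17$)
$P^{2} = \left(- \frac{841}{6}\right)^{2} = \frac{707281}{36}$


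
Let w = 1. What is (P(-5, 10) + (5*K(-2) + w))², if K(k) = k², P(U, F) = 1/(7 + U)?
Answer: 1849/4 ≈ 462.25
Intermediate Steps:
(P(-5, 10) + (5*K(-2) + w))² = (1/(7 - 5) + (5*(-2)² + 1))² = (1/2 + (5*4 + 1))² = (½ + (20 + 1))² = (½ + 21)² = (43/2)² = 1849/4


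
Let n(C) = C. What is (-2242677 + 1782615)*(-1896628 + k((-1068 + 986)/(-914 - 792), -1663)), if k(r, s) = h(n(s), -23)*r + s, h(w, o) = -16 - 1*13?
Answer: 744952362611544/853 ≈ 8.7333e+11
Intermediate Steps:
h(w, o) = -29 (h(w, o) = -16 - 13 = -29)
k(r, s) = s - 29*r (k(r, s) = -29*r + s = s - 29*r)
(-2242677 + 1782615)*(-1896628 + k((-1068 + 986)/(-914 - 792), -1663)) = (-2242677 + 1782615)*(-1896628 + (-1663 - 29*(-1068 + 986)/(-914 - 792))) = -460062*(-1896628 + (-1663 - (-2378)/(-1706))) = -460062*(-1896628 + (-1663 - (-2378)*(-1)/1706)) = -460062*(-1896628 + (-1663 - 29*41/853)) = -460062*(-1896628 + (-1663 - 1189/853)) = -460062*(-1896628 - 1419728/853) = -460062*(-1619243412/853) = 744952362611544/853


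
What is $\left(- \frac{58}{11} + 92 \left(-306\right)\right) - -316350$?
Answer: $\frac{3170120}{11} \approx 2.8819 \cdot 10^{5}$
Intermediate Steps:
$\left(- \frac{58}{11} + 92 \left(-306\right)\right) - -316350 = \left(\left(-58\right) \frac{1}{11} - 28152\right) + 316350 = \left(- \frac{58}{11} - 28152\right) + 316350 = - \frac{309730}{11} + 316350 = \frac{3170120}{11}$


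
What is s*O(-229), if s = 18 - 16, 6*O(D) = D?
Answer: -229/3 ≈ -76.333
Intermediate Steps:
O(D) = D/6
s = 2
s*O(-229) = 2*((1/6)*(-229)) = 2*(-229/6) = -229/3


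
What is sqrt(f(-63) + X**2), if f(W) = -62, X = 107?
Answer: sqrt(11387) ≈ 106.71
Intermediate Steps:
sqrt(f(-63) + X**2) = sqrt(-62 + 107**2) = sqrt(-62 + 11449) = sqrt(11387)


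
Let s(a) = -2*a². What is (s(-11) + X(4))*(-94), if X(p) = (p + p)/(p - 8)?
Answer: 22936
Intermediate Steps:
X(p) = 2*p/(-8 + p) (X(p) = (2*p)/(-8 + p) = 2*p/(-8 + p))
(s(-11) + X(4))*(-94) = (-2*(-11)² + 2*4/(-8 + 4))*(-94) = (-2*121 + 2*4/(-4))*(-94) = (-242 + 2*4*(-¼))*(-94) = (-242 - 2)*(-94) = -244*(-94) = 22936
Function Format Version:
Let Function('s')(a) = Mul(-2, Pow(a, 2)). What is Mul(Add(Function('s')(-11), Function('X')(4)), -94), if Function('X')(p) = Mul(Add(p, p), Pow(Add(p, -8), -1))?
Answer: 22936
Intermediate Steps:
Function('X')(p) = Mul(2, p, Pow(Add(-8, p), -1)) (Function('X')(p) = Mul(Mul(2, p), Pow(Add(-8, p), -1)) = Mul(2, p, Pow(Add(-8, p), -1)))
Mul(Add(Function('s')(-11), Function('X')(4)), -94) = Mul(Add(Mul(-2, Pow(-11, 2)), Mul(2, 4, Pow(Add(-8, 4), -1))), -94) = Mul(Add(Mul(-2, 121), Mul(2, 4, Pow(-4, -1))), -94) = Mul(Add(-242, Mul(2, 4, Rational(-1, 4))), -94) = Mul(Add(-242, -2), -94) = Mul(-244, -94) = 22936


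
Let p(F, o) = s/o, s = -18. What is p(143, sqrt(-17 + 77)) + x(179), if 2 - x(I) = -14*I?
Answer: 2508 - 3*sqrt(15)/5 ≈ 2505.7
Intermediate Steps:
p(F, o) = -18/o
x(I) = 2 + 14*I (x(I) = 2 - (-14)*I = 2 + 14*I)
p(143, sqrt(-17 + 77)) + x(179) = -18/sqrt(-17 + 77) + (2 + 14*179) = -18*sqrt(15)/30 + (2 + 2506) = -18*sqrt(15)/30 + 2508 = -3*sqrt(15)/5 + 2508 = 2508 - 3*sqrt(15)/5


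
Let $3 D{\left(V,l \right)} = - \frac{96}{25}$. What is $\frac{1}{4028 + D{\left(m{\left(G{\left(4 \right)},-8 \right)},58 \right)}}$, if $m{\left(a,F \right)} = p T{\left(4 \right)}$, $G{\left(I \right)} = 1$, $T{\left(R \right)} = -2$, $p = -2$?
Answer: $\frac{25}{100668} \approx 0.00024834$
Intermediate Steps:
$m{\left(a,F \right)} = 4$ ($m{\left(a,F \right)} = \left(-2\right) \left(-2\right) = 4$)
$D{\left(V,l \right)} = - \frac{32}{25}$ ($D{\left(V,l \right)} = \frac{\left(-96\right) \frac{1}{25}}{3} = \frac{1}{3} \left(- \frac{96}{25}\right) = - \frac{32}{25}$)
$\frac{1}{4028 + D{\left(m{\left(G{\left(4 \right)},-8 \right)},58 \right)}} = \frac{1}{4028 - \frac{32}{25}} = \frac{1}{\frac{100668}{25}} = \frac{25}{100668}$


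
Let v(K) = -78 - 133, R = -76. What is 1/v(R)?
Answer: -1/211 ≈ -0.0047393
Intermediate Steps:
v(K) = -211
1/v(R) = 1/(-211) = -1/211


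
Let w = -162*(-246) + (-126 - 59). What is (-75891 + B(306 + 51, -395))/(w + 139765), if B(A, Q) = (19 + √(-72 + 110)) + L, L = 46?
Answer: -37913/89716 + √38/179432 ≈ -0.42255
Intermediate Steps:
B(A, Q) = 65 + √38 (B(A, Q) = (19 + √(-72 + 110)) + 46 = (19 + √38) + 46 = 65 + √38)
w = 39667 (w = 39852 - 185 = 39667)
(-75891 + B(306 + 51, -395))/(w + 139765) = (-75891 + (65 + √38))/(39667 + 139765) = (-75826 + √38)/179432 = (-75826 + √38)*(1/179432) = -37913/89716 + √38/179432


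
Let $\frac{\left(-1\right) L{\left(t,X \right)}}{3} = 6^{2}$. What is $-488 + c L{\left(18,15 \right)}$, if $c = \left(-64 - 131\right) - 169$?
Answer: $38824$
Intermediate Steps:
$L{\left(t,X \right)} = -108$ ($L{\left(t,X \right)} = - 3 \cdot 6^{2} = \left(-3\right) 36 = -108$)
$c = -364$ ($c = -195 - 169 = -364$)
$-488 + c L{\left(18,15 \right)} = -488 - -39312 = -488 + 39312 = 38824$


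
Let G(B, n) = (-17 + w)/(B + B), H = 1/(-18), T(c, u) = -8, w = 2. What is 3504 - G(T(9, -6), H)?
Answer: 56049/16 ≈ 3503.1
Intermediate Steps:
H = -1/18 ≈ -0.055556
G(B, n) = -15/(2*B) (G(B, n) = (-17 + 2)/(B + B) = -15*1/(2*B) = -15/(2*B))
3504 - G(T(9, -6), H) = 3504 - (-15)/(2*(-8)) = 3504 - (-15)*(-1)/(2*8) = 3504 - 1*15/16 = 3504 - 15/16 = 56049/16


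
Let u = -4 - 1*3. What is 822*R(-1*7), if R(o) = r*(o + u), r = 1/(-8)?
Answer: 2877/2 ≈ 1438.5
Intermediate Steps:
r = -1/8 ≈ -0.12500
u = -7 (u = -4 - 3 = -7)
R(o) = 7/8 - o/8 (R(o) = -(o - 7)/8 = -(-7 + o)/8 = 7/8 - o/8)
822*R(-1*7) = 822*(7/8 - (-1)*7/8) = 822*(7/8 - 1/8*(-7)) = 822*(7/8 + 7/8) = 822*(7/4) = 2877/2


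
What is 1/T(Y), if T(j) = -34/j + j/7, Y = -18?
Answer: -63/43 ≈ -1.4651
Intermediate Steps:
T(j) = -34/j + j/7 (T(j) = -34/j + j*(1/7) = -34/j + j/7)
1/T(Y) = 1/(-34/(-18) + (1/7)*(-18)) = 1/(-34*(-1/18) - 18/7) = 1/(17/9 - 18/7) = 1/(-43/63) = -63/43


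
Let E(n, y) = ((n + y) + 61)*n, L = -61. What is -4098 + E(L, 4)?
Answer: -4342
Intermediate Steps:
E(n, y) = n*(61 + n + y) (E(n, y) = (61 + n + y)*n = n*(61 + n + y))
-4098 + E(L, 4) = -4098 - 61*(61 - 61 + 4) = -4098 - 61*4 = -4098 - 244 = -4342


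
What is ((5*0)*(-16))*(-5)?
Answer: 0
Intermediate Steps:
((5*0)*(-16))*(-5) = (0*(-16))*(-5) = 0*(-5) = 0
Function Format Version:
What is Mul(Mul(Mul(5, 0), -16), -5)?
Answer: 0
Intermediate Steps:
Mul(Mul(Mul(5, 0), -16), -5) = Mul(Mul(0, -16), -5) = Mul(0, -5) = 0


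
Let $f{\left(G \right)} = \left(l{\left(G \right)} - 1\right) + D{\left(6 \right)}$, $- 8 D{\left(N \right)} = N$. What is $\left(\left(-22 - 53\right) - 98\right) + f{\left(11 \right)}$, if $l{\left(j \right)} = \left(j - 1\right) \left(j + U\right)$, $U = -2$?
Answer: $- \frac{339}{4} \approx -84.75$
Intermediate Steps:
$D{\left(N \right)} = - \frac{N}{8}$
$l{\left(j \right)} = \left(-1 + j\right) \left(-2 + j\right)$ ($l{\left(j \right)} = \left(j - 1\right) \left(j - 2\right) = \left(-1 + j\right) \left(-2 + j\right)$)
$f{\left(G \right)} = \frac{1}{4} + G^{2} - 3 G$ ($f{\left(G \right)} = \left(\left(2 + G^{2} - 3 G\right) - 1\right) - \frac{3}{4} = \left(1 + G^{2} - 3 G\right) - \frac{3}{4} = \frac{1}{4} + G^{2} - 3 G$)
$\left(\left(-22 - 53\right) - 98\right) + f{\left(11 \right)} = \left(\left(-22 - 53\right) - 98\right) + \left(\frac{1}{4} + 11^{2} - 33\right) = \left(\left(-22 - 53\right) - 98\right) + \left(\frac{1}{4} + 121 - 33\right) = \left(-75 - 98\right) + \frac{353}{4} = -173 + \frac{353}{4} = - \frac{339}{4}$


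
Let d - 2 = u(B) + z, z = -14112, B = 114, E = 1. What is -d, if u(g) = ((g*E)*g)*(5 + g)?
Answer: -1532414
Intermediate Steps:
u(g) = g²*(5 + g) (u(g) = ((g*1)*g)*(5 + g) = (g*g)*(5 + g) = g²*(5 + g))
d = 1532414 (d = 2 + (114²*(5 + 114) - 14112) = 2 + (12996*119 - 14112) = 2 + (1546524 - 14112) = 2 + 1532412 = 1532414)
-d = -1*1532414 = -1532414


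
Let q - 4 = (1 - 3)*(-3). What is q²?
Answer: 100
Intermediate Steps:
q = 10 (q = 4 + (1 - 3)*(-3) = 4 - 2*(-3) = 4 + 6 = 10)
q² = 10² = 100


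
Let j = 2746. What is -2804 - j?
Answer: -5550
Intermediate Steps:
-2804 - j = -2804 - 1*2746 = -2804 - 2746 = -5550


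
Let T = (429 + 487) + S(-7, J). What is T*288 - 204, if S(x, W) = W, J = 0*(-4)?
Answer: 263604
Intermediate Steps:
J = 0
T = 916 (T = (429 + 487) + 0 = 916 + 0 = 916)
T*288 - 204 = 916*288 - 204 = 263808 - 204 = 263604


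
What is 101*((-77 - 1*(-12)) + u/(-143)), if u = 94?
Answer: -948289/143 ≈ -6631.4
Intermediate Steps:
101*((-77 - 1*(-12)) + u/(-143)) = 101*((-77 - 1*(-12)) + 94/(-143)) = 101*((-77 + 12) + 94*(-1/143)) = 101*(-65 - 94/143) = 101*(-9389/143) = -948289/143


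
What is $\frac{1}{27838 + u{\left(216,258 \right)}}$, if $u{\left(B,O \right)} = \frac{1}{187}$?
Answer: $\frac{187}{5205707} \approx 3.5922 \cdot 10^{-5}$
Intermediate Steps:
$u{\left(B,O \right)} = \frac{1}{187}$
$\frac{1}{27838 + u{\left(216,258 \right)}} = \frac{1}{27838 + \frac{1}{187}} = \frac{1}{\frac{5205707}{187}} = \frac{187}{5205707}$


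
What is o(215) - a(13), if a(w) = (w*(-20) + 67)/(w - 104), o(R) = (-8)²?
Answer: 5631/91 ≈ 61.879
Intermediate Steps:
o(R) = 64
a(w) = (67 - 20*w)/(-104 + w) (a(w) = (-20*w + 67)/(-104 + w) = (67 - 20*w)/(-104 + w))
o(215) - a(13) = 64 - (67 - 20*13)/(-104 + 13) = 64 - (67 - 260)/(-91) = 64 - (-1)*(-193)/91 = 64 - 1*193/91 = 64 - 193/91 = 5631/91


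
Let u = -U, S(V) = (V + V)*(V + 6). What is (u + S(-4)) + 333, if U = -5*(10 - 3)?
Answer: 352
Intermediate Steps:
S(V) = 2*V*(6 + V) (S(V) = (2*V)*(6 + V) = 2*V*(6 + V))
U = -35 (U = -5*7 = -35)
u = 35 (u = -1*(-35) = 35)
(u + S(-4)) + 333 = (35 + 2*(-4)*(6 - 4)) + 333 = (35 + 2*(-4)*2) + 333 = (35 - 16) + 333 = 19 + 333 = 352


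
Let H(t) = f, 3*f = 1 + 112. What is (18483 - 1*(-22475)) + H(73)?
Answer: 122987/3 ≈ 40996.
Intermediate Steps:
f = 113/3 (f = (1 + 112)/3 = (⅓)*113 = 113/3 ≈ 37.667)
H(t) = 113/3
(18483 - 1*(-22475)) + H(73) = (18483 - 1*(-22475)) + 113/3 = (18483 + 22475) + 113/3 = 40958 + 113/3 = 122987/3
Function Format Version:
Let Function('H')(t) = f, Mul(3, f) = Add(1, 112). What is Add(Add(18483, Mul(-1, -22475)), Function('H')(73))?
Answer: Rational(122987, 3) ≈ 40996.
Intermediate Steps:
f = Rational(113, 3) (f = Mul(Rational(1, 3), Add(1, 112)) = Mul(Rational(1, 3), 113) = Rational(113, 3) ≈ 37.667)
Function('H')(t) = Rational(113, 3)
Add(Add(18483, Mul(-1, -22475)), Function('H')(73)) = Add(Add(18483, Mul(-1, -22475)), Rational(113, 3)) = Add(Add(18483, 22475), Rational(113, 3)) = Add(40958, Rational(113, 3)) = Rational(122987, 3)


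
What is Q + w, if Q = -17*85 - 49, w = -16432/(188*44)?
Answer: -773425/517 ≈ -1496.0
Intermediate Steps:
w = -1027/517 (w = -16432/8272 = -16432*1/8272 = -1027/517 ≈ -1.9865)
Q = -1494 (Q = -1445 - 49 = -1494)
Q + w = -1494 - 1027/517 = -773425/517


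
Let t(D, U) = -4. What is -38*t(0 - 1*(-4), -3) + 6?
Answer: 158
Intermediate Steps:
-38*t(0 - 1*(-4), -3) + 6 = -38*(-4) + 6 = 152 + 6 = 158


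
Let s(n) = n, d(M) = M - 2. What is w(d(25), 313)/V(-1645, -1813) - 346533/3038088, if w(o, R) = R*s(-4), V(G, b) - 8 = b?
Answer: 1059398037/1827916280 ≈ 0.57957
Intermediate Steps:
V(G, b) = 8 + b
d(M) = -2 + M
w(o, R) = -4*R (w(o, R) = R*(-4) = -4*R)
w(d(25), 313)/V(-1645, -1813) - 346533/3038088 = (-4*313)/(8 - 1813) - 346533/3038088 = -1252/(-1805) - 346533*1/3038088 = -1252*(-1/1805) - 115511/1012696 = 1252/1805 - 115511/1012696 = 1059398037/1827916280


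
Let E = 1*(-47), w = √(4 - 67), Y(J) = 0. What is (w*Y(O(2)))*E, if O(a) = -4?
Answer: 0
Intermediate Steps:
w = 3*I*√7 (w = √(-63) = 3*I*√7 ≈ 7.9373*I)
E = -47
(w*Y(O(2)))*E = ((3*I*√7)*0)*(-47) = 0*(-47) = 0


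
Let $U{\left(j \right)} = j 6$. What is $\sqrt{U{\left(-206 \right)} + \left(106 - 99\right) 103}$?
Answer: $i \sqrt{515} \approx 22.694 i$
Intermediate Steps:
$U{\left(j \right)} = 6 j$
$\sqrt{U{\left(-206 \right)} + \left(106 - 99\right) 103} = \sqrt{6 \left(-206\right) + \left(106 - 99\right) 103} = \sqrt{-1236 + 7 \cdot 103} = \sqrt{-1236 + 721} = \sqrt{-515} = i \sqrt{515}$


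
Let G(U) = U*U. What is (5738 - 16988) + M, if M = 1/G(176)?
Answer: -348479999/30976 ≈ -11250.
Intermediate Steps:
G(U) = U²
M = 1/30976 (M = 1/(176²) = 1/30976 ≈ 3.2283e-5)
(5738 - 16988) + M = (5738 - 16988) + 1/30976 = -11250 + 1/30976 = -348479999/30976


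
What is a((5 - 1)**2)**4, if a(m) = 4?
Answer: 256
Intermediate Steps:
a((5 - 1)**2)**4 = 4**4 = 256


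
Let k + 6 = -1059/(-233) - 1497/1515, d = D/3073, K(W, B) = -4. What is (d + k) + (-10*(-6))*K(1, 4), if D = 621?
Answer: -87590591561/361584545 ≈ -242.24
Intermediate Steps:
d = 621/3073 ≈ 0.20208
k = -287462/117665 (k = -6 + (-1059/(-233) - 1497/1515) = -6 + (-1059*(-1/233) - 1497*1/1515) = -6 + (1059/233 - 499/505) = -6 + 418528/117665 = -287462/117665 ≈ -2.4431)
(d + k) + (-10*(-6))*K(1, 4) = (621/3073 - 287462/117665) - 10*(-6)*(-4) = -810300761/361584545 + 60*(-4) = -810300761/361584545 - 240 = -87590591561/361584545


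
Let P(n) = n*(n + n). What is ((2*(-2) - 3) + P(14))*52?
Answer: 20020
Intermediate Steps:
P(n) = 2*n² (P(n) = n*(2*n) = 2*n²)
((2*(-2) - 3) + P(14))*52 = ((2*(-2) - 3) + 2*14²)*52 = ((-4 - 3) + 2*196)*52 = (-7 + 392)*52 = 385*52 = 20020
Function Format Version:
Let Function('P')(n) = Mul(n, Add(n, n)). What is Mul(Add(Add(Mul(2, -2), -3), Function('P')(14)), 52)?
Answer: 20020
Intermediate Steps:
Function('P')(n) = Mul(2, Pow(n, 2)) (Function('P')(n) = Mul(n, Mul(2, n)) = Mul(2, Pow(n, 2)))
Mul(Add(Add(Mul(2, -2), -3), Function('P')(14)), 52) = Mul(Add(Add(Mul(2, -2), -3), Mul(2, Pow(14, 2))), 52) = Mul(Add(Add(-4, -3), Mul(2, 196)), 52) = Mul(Add(-7, 392), 52) = Mul(385, 52) = 20020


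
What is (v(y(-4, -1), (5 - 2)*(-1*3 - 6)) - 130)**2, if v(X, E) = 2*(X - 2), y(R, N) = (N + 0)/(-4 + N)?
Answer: 446224/25 ≈ 17849.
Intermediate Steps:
y(R, N) = N/(-4 + N)
v(X, E) = -4 + 2*X (v(X, E) = 2*(-2 + X) = -4 + 2*X)
(v(y(-4, -1), (5 - 2)*(-1*3 - 6)) - 130)**2 = ((-4 + 2*(-1/(-4 - 1))) - 130)**2 = ((-4 + 2*(-1/(-5))) - 130)**2 = ((-4 + 2*(-1*(-1/5))) - 130)**2 = ((-4 + 2*(1/5)) - 130)**2 = ((-4 + 2/5) - 130)**2 = (-18/5 - 130)**2 = (-668/5)**2 = 446224/25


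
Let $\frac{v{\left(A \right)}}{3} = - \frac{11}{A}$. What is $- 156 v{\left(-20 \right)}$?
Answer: $- \frac{1287}{5} \approx -257.4$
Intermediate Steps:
$v{\left(A \right)} = - \frac{33}{A}$ ($v{\left(A \right)} = 3 \left(- \frac{11}{A}\right) = - \frac{33}{A}$)
$- 156 v{\left(-20 \right)} = - 156 \left(- \frac{33}{-20}\right) = - 156 \left(\left(-33\right) \left(- \frac{1}{20}\right)\right) = \left(-156\right) \frac{33}{20} = - \frac{1287}{5}$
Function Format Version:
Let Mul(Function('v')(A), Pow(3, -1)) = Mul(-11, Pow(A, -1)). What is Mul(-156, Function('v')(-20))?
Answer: Rational(-1287, 5) ≈ -257.40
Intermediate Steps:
Function('v')(A) = Mul(-33, Pow(A, -1)) (Function('v')(A) = Mul(3, Mul(-11, Pow(A, -1))) = Mul(-33, Pow(A, -1)))
Mul(-156, Function('v')(-20)) = Mul(-156, Mul(-33, Pow(-20, -1))) = Mul(-156, Mul(-33, Rational(-1, 20))) = Mul(-156, Rational(33, 20)) = Rational(-1287, 5)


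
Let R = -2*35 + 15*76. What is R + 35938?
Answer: 37008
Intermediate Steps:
R = 1070 (R = -70 + 1140 = 1070)
R + 35938 = 1070 + 35938 = 37008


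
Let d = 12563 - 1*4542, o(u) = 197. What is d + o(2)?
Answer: 8218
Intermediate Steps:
d = 8021 (d = 12563 - 4542 = 8021)
d + o(2) = 8021 + 197 = 8218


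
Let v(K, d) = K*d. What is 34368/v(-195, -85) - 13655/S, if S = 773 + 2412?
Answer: -599331/270725 ≈ -2.2138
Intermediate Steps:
S = 3185
34368/v(-195, -85) - 13655/S = 34368/((-195*(-85))) - 13655/3185 = 34368/16575 - 13655*1/3185 = 34368*(1/16575) - 2731/637 = 11456/5525 - 2731/637 = -599331/270725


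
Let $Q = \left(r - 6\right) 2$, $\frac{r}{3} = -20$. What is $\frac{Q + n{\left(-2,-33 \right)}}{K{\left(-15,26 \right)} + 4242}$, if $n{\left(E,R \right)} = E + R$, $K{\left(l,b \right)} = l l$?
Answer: $- \frac{167}{4467} \approx -0.037385$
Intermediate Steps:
$r = -60$ ($r = 3 \left(-20\right) = -60$)
$K{\left(l,b \right)} = l^{2}$
$Q = -132$ ($Q = \left(-60 - 6\right) 2 = \left(-66\right) 2 = -132$)
$\frac{Q + n{\left(-2,-33 \right)}}{K{\left(-15,26 \right)} + 4242} = \frac{-132 - 35}{\left(-15\right)^{2} + 4242} = \frac{-132 - 35}{225 + 4242} = - \frac{167}{4467}$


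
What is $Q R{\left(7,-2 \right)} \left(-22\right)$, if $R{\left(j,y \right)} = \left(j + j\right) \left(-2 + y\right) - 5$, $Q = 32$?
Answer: $42944$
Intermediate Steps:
$R{\left(j,y \right)} = -5 + 2 j \left(-2 + y\right)$ ($R{\left(j,y \right)} = 2 j \left(-2 + y\right) - 5 = -5 + 2 j \left(-2 + y\right)$)
$Q R{\left(7,-2 \right)} \left(-22\right) = 32 \left(-5 - 28 + 2 \cdot 7 \left(-2\right)\right) \left(-22\right) = 32 \left(-5 - 28 - 28\right) \left(-22\right) = 32 \left(-61\right) \left(-22\right) = \left(-1952\right) \left(-22\right) = 42944$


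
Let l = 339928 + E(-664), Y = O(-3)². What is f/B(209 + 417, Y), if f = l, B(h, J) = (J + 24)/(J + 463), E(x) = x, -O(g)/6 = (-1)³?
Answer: 14107728/5 ≈ 2.8215e+6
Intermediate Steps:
O(g) = 6 (O(g) = -6*(-1)³ = -6*(-1) = 6)
Y = 36 (Y = 6² = 36)
B(h, J) = (24 + J)/(463 + J)
l = 339264 (l = 339928 - 664 = 339264)
f = 339264
f/B(209 + 417, Y) = 339264/(((24 + 36)/(463 + 36))) = 339264/((60/499)) = 339264/(((1/499)*60)) = 339264/(60/499) = 339264*(499/60) = 14107728/5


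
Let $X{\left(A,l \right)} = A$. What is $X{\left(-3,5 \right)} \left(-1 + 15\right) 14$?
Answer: $-588$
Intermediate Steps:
$X{\left(-3,5 \right)} \left(-1 + 15\right) 14 = - 3 \left(-1 + 15\right) 14 = \left(-3\right) 14 \cdot 14 = \left(-42\right) 14 = -588$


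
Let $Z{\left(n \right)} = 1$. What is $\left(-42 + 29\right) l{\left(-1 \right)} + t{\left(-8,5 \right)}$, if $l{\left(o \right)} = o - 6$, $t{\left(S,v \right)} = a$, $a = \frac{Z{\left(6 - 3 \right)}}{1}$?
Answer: $92$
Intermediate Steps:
$a = 1$ ($a = 1 \cdot 1^{-1} = 1 \cdot 1 = 1$)
$t{\left(S,v \right)} = 1$
$l{\left(o \right)} = -6 + o$
$\left(-42 + 29\right) l{\left(-1 \right)} + t{\left(-8,5 \right)} = \left(-42 + 29\right) \left(-6 - 1\right) + 1 = \left(-13\right) \left(-7\right) + 1 = 91 + 1 = 92$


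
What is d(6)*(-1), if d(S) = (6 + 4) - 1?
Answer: -9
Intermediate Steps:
d(S) = 9 (d(S) = 10 - 1 = 9)
d(6)*(-1) = 9*(-1) = -9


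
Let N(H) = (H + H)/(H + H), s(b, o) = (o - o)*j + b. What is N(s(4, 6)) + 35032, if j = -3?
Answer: 35033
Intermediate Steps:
s(b, o) = b (s(b, o) = (o - o)*(-3) + b = 0*(-3) + b = 0 + b = b)
N(H) = 1 (N(H) = (2*H)/((2*H)) = (2*H)*(1/(2*H)) = 1)
N(s(4, 6)) + 35032 = 1 + 35032 = 35033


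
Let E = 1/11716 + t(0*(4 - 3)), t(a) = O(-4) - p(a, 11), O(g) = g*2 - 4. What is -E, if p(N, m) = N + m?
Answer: 269467/11716 ≈ 23.000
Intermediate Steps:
O(g) = -4 + 2*g (O(g) = 2*g - 4 = -4 + 2*g)
t(a) = -23 - a (t(a) = (-4 + 2*(-4)) - (a + 11) = (-4 - 8) - (11 + a) = -12 + (-11 - a) = -23 - a)
E = -269467/11716 (E = 1/11716 + (-23 - 0*(4 - 3)) = 1/11716 + (-23 - 0) = 1/11716 + (-23 - 1*0) = 1/11716 + (-23 + 0) = 1/11716 - 23 = -269467/11716 ≈ -23.000)
-E = -1*(-269467/11716) = 269467/11716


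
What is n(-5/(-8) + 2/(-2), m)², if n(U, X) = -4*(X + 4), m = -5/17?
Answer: 63504/289 ≈ 219.74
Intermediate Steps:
m = -5/17 (m = -5*1/17 = -5/17 ≈ -0.29412)
n(U, X) = -16 - 4*X (n(U, X) = -4*(4 + X) = -16 - 4*X)
n(-5/(-8) + 2/(-2), m)² = (-16 - 4*(-5/17))² = (-16 + 20/17)² = (-252/17)² = 63504/289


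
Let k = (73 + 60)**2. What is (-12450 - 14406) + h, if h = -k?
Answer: -44545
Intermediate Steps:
k = 17689 (k = 133**2 = 17689)
h = -17689 (h = -1*17689 = -17689)
(-12450 - 14406) + h = (-12450 - 14406) - 17689 = -26856 - 17689 = -44545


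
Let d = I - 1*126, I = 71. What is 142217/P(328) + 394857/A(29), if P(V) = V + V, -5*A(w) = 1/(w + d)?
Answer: 33673547177/656 ≈ 5.1332e+7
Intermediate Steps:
d = -55 (d = 71 - 1*126 = 71 - 126 = -55)
A(w) = -1/(5*(-55 + w)) (A(w) = -1/(5*(w - 55)) = -1/(5*(-55 + w)))
P(V) = 2*V
142217/P(328) + 394857/A(29) = 142217/((2*328)) + 394857/((-1/(-275 + 5*29))) = 142217/656 + 394857/((-1/(-275 + 145))) = 142217*(1/656) + 394857/((-1/(-130))) = 142217/656 + 394857/((-1*(-1/130))) = 142217/656 + 394857/(1/130) = 142217/656 + 394857*130 = 142217/656 + 51331410 = 33673547177/656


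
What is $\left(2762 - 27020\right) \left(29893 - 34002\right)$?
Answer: $99676122$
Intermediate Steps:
$\left(2762 - 27020\right) \left(29893 - 34002\right) = \left(-24258\right) \left(-4109\right) = 99676122$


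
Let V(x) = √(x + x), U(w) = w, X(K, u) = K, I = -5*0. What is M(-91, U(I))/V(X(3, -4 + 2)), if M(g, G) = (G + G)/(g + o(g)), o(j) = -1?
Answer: 0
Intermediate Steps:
I = 0
M(g, G) = 2*G/(-1 + g) (M(g, G) = (G + G)/(g - 1) = (2*G)/(-1 + g) = 2*G/(-1 + g))
V(x) = √2*√x (V(x) = √(2*x) = √2*√x)
M(-91, U(I))/V(X(3, -4 + 2)) = (2*0/(-1 - 91))/((√2*√3)) = (2*0/(-92))/(√6) = (2*0*(-1/92))*(√6/6) = 0*(√6/6) = 0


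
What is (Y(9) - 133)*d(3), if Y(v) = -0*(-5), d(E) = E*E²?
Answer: -3591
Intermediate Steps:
d(E) = E³
Y(v) = 0 (Y(v) = -1*0 = 0)
(Y(9) - 133)*d(3) = (0 - 133)*3³ = -133*27 = -3591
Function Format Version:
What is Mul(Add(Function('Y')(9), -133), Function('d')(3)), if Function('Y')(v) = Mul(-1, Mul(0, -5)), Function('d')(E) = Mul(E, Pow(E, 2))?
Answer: -3591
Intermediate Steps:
Function('d')(E) = Pow(E, 3)
Function('Y')(v) = 0 (Function('Y')(v) = Mul(-1, 0) = 0)
Mul(Add(Function('Y')(9), -133), Function('d')(3)) = Mul(Add(0, -133), Pow(3, 3)) = Mul(-133, 27) = -3591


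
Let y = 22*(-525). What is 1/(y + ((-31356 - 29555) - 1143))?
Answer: -1/73604 ≈ -1.3586e-5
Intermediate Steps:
y = -11550
1/(y + ((-31356 - 29555) - 1143)) = 1/(-11550 + ((-31356 - 29555) - 1143)) = 1/(-11550 + (-60911 - 1143)) = 1/(-11550 - 62054) = 1/(-73604) = -1/73604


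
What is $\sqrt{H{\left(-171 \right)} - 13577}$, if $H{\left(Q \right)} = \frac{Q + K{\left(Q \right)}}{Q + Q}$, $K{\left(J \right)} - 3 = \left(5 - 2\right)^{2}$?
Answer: $\frac{5 i \sqrt{7057626}}{114} \approx 116.52 i$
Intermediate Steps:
$K{\left(J \right)} = 12$ ($K{\left(J \right)} = 3 + \left(5 - 2\right)^{2} = 3 + 3^{2} = 3 + 9 = 12$)
$H{\left(Q \right)} = \frac{12 + Q}{2 Q}$ ($H{\left(Q \right)} = \frac{Q + 12}{Q + Q} = \frac{12 + Q}{2 Q}$)
$\sqrt{H{\left(-171 \right)} - 13577} = \sqrt{\frac{12 - 171}{2 \left(-171\right)} - 13577} = \sqrt{\frac{1}{2} \left(- \frac{1}{171}\right) \left(-159\right) - 13577} = \sqrt{\frac{53}{114} - 13577} = \sqrt{- \frac{1547725}{114}} = \frac{5 i \sqrt{7057626}}{114}$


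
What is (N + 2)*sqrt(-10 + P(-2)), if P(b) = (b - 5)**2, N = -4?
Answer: -2*sqrt(39) ≈ -12.490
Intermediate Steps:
P(b) = (-5 + b)**2
(N + 2)*sqrt(-10 + P(-2)) = (-4 + 2)*sqrt(-10 + (-5 - 2)**2) = -2*sqrt(-10 + (-7)**2) = -2*sqrt(-10 + 49) = -2*sqrt(39)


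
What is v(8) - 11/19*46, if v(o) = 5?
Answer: -411/19 ≈ -21.632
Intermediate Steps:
v(8) - 11/19*46 = 5 - 11/19*46 = 5 - 506/19 = -411/19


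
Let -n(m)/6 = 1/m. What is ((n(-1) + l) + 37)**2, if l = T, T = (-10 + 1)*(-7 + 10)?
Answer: 256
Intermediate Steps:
n(m) = -6/m
T = -27 (T = -9*3 = -27)
l = -27
((n(-1) + l) + 37)**2 = ((-6/(-1) - 27) + 37)**2 = ((-6*(-1) - 27) + 37)**2 = ((6 - 27) + 37)**2 = (-21 + 37)**2 = 16**2 = 256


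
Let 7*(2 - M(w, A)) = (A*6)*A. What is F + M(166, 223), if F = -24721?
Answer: -471407/7 ≈ -67344.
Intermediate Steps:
M(w, A) = 2 - 6*A²/7 (M(w, A) = 2 - A*6*A/7 = 2 - 6*A*A/7 = 2 - 6*A²/7)
F + M(166, 223) = -24721 + (2 - 6/7*223²) = -24721 + (2 - 6/7*49729) = -24721 + (2 - 298374/7) = -24721 - 298360/7 = -471407/7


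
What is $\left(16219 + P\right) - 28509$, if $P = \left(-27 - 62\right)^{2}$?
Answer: $-4369$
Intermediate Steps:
$P = 7921$ ($P = \left(-89\right)^{2} = 7921$)
$\left(16219 + P\right) - 28509 = \left(16219 + 7921\right) - 28509 = 24140 - 28509 = -4369$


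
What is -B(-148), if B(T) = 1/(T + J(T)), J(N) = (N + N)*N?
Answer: -1/43660 ≈ -2.2904e-5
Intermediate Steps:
J(N) = 2*N² (J(N) = (2*N)*N = 2*N²)
B(T) = 1/(T + 2*T²)
-B(-148) = -1/((-148)*(1 + 2*(-148))) = -(-1)/(148*(1 - 296)) = -(-1)/(148*(-295)) = -(-1)*(-1)/(148*295) = -1*1/43660 = -1/43660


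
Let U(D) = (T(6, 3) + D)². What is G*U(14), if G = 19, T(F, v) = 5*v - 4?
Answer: 11875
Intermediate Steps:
T(F, v) = -4 + 5*v
U(D) = (11 + D)² (U(D) = ((-4 + 5*3) + D)² = ((-4 + 15) + D)² = (11 + D)²)
G*U(14) = 19*(11 + 14)² = 19*25² = 19*625 = 11875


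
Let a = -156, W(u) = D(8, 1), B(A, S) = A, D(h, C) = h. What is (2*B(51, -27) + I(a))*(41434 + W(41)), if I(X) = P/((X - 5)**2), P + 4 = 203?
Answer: 109578491322/25921 ≈ 4.2274e+6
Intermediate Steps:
W(u) = 8
P = 199 (P = -4 + 203 = 199)
I(X) = 199/(-5 + X)**2 (I(X) = 199/((X - 5)**2) = 199/((-5 + X)**2) = 199/(-5 + X)**2)
(2*B(51, -27) + I(a))*(41434 + W(41)) = (2*51 + 199/(-5 - 156)**2)*(41434 + 8) = (102 + 199/(-161)**2)*41442 = (102 + 199*(1/25921))*41442 = (102 + 199/25921)*41442 = (2644141/25921)*41442 = 109578491322/25921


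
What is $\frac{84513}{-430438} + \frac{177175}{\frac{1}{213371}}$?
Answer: $\frac{16272281132698637}{430438} \approx 3.7804 \cdot 10^{10}$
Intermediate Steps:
$\frac{84513}{-430438} + \frac{177175}{\frac{1}{213371}} = 84513 \left(- \frac{1}{430438}\right) + 177175 \frac{1}{\frac{1}{213371}} = - \frac{84513}{430438} + 177175 \cdot 213371 = - \frac{84513}{430438} + 37804006925 = \frac{16272281132698637}{430438}$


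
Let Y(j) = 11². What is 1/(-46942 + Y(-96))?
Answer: -1/46821 ≈ -2.1358e-5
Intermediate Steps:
Y(j) = 121
1/(-46942 + Y(-96)) = 1/(-46942 + 121) = 1/(-46821) = -1/46821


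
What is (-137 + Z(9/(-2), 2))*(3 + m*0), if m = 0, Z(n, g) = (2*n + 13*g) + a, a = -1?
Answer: -363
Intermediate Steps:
Z(n, g) = -1 + 2*n + 13*g (Z(n, g) = (2*n + 13*g) - 1 = -1 + 2*n + 13*g)
(-137 + Z(9/(-2), 2))*(3 + m*0) = (-137 + (-1 + 2*(9/(-2)) + 13*2))*(3 + 0*0) = (-137 + (-1 + 2*(9*(-½)) + 26))*(3 + 0) = (-137 + (-1 + 2*(-9/2) + 26))*3 = (-137 + (-1 - 9 + 26))*3 = (-137 + 16)*3 = -121*3 = -363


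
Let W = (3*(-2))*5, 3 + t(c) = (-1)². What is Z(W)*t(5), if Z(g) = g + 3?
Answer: 54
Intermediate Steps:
t(c) = -2 (t(c) = -3 + (-1)² = -3 + 1 = -2)
W = -30 (W = -6*5 = -30)
Z(g) = 3 + g
Z(W)*t(5) = (3 - 30)*(-2) = -27*(-2) = 54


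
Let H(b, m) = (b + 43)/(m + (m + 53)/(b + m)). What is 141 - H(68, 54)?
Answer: 930453/6695 ≈ 138.98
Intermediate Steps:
H(b, m) = (43 + b)/(m + (53 + m)/(b + m))
141 - H(68, 54) = 141 - (68² + 43*68 + 43*54 + 68*54)/(53 + 54 + 54² + 68*54) = 141 - (4624 + 2924 + 2322 + 3672)/(53 + 54 + 2916 + 3672) = 141 - 13542/6695 = 930453/6695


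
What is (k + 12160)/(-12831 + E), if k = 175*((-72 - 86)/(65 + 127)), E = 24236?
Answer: 230707/218976 ≈ 1.0536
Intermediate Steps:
k = -13825/96 (k = 175*(-158/192) = 175*(-158*1/192) = 175*(-79/96) = -13825/96 ≈ -144.01)
(k + 12160)/(-12831 + E) = (-13825/96 + 12160)/(-12831 + 24236) = (1153535/96)/11405 = (1153535/96)*(1/11405) = 230707/218976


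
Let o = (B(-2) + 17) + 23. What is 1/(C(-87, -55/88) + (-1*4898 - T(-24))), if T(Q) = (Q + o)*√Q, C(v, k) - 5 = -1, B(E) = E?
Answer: I/(2*(-2447*I + 14*√6)) ≈ -0.00020429 + 2.863e-6*I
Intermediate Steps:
C(v, k) = 4 (C(v, k) = 5 - 1 = 4)
o = 38 (o = (-2 + 17) + 23 = 15 + 23 = 38)
T(Q) = √Q*(38 + Q) (T(Q) = (Q + 38)*√Q = (38 + Q)*√Q = √Q*(38 + Q))
1/(C(-87, -55/88) + (-1*4898 - T(-24))) = 1/(4 + (-1*4898 - √(-24)*(38 - 24))) = 1/(4 + (-4898 - 2*I*√6*14)) = 1/(4 + (-4898 - 28*I*√6)) = 1/(-4894 - 28*I*√6)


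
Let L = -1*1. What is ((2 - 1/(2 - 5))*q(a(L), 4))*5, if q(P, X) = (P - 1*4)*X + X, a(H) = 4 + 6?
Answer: 980/3 ≈ 326.67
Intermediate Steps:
L = -1
a(H) = 10
q(P, X) = X + X*(-4 + P) (q(P, X) = (P - 4)*X + X = (-4 + P)*X + X = X*(-4 + P) + X = X + X*(-4 + P))
((2 - 1/(2 - 5))*q(a(L), 4))*5 = ((2 - 1/(2 - 5))*(4*(-3 + 10)))*5 = ((2 - 1/(-3))*(4*7))*5 = ((2 - 1*(-1/3))*28)*5 = ((2 + 1/3)*28)*5 = ((7/3)*28)*5 = (196/3)*5 = 980/3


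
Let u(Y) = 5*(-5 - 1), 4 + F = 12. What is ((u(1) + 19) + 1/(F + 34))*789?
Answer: -121243/14 ≈ -8660.2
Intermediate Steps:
F = 8 (F = -4 + 12 = 8)
u(Y) = -30 (u(Y) = 5*(-6) = -30)
((u(1) + 19) + 1/(F + 34))*789 = ((-30 + 19) + 1/(8 + 34))*789 = (-11 + 1/42)*789 = -461/42*789 = -121243/14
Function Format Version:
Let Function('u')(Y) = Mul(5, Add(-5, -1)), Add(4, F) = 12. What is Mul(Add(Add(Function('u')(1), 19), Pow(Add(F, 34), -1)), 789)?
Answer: Rational(-121243, 14) ≈ -8660.2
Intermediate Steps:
F = 8 (F = Add(-4, 12) = 8)
Function('u')(Y) = -30 (Function('u')(Y) = Mul(5, -6) = -30)
Mul(Add(Add(Function('u')(1), 19), Pow(Add(F, 34), -1)), 789) = Mul(Add(Add(-30, 19), Pow(Add(8, 34), -1)), 789) = Mul(Add(-11, Pow(42, -1)), 789) = Mul(Add(-11, Rational(1, 42)), 789) = Mul(Rational(-461, 42), 789) = Rational(-121243, 14)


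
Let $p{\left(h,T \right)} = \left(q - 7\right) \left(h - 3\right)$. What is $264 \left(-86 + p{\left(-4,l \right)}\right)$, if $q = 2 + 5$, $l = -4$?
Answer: $-22704$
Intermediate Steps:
$q = 7$
$p{\left(h,T \right)} = 0$ ($p{\left(h,T \right)} = \left(7 - 7\right) \left(h - 3\right) = 0 \left(-3 + h\right) = 0$)
$264 \left(-86 + p{\left(-4,l \right)}\right) = 264 \left(-86 + 0\right) = 264 \left(-86\right) = -22704$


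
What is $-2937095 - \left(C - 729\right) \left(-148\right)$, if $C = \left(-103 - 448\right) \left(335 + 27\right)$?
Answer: $-32565363$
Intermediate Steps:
$C = -199462$ ($C = \left(-551\right) 362 = -199462$)
$-2937095 - \left(C - 729\right) \left(-148\right) = -2937095 - \left(-199462 - 729\right) \left(-148\right) = -2937095 - \left(-200191\right) \left(-148\right) = -2937095 - 29628268 = -32565363$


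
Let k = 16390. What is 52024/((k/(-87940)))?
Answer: -457499056/1639 ≈ -2.7913e+5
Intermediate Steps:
52024/((k/(-87940))) = 52024/((16390/(-87940))) = 52024/((16390*(-1/87940))) = 52024/(-1639/8794) = 52024*(-8794/1639) = -457499056/1639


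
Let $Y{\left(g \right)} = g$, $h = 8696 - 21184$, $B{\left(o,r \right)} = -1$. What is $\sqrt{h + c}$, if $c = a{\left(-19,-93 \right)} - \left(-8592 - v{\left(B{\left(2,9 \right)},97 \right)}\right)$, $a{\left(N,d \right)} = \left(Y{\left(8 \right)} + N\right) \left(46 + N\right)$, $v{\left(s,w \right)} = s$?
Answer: $3 i \sqrt{466} \approx 64.761 i$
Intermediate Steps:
$h = -12488$
$a{\left(N,d \right)} = \left(8 + N\right) \left(46 + N\right)$
$c = 8294$ ($c = \left(368 + \left(-19\right)^{2} + 54 \left(-19\right)\right) - \left(-8592 - -1\right) = \left(368 + 361 - 1026\right) - \left(-8592 + 1\right) = -297 - -8591 = -297 + 8591 = 8294$)
$\sqrt{h + c} = \sqrt{-12488 + 8294} = \sqrt{-4194} = 3 i \sqrt{466}$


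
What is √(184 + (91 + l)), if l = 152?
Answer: √427 ≈ 20.664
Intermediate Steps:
√(184 + (91 + l)) = √(184 + (91 + 152)) = √(184 + 243) = √427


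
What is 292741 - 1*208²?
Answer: 249477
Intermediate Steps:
292741 - 1*208² = 292741 - 1*43264 = 292741 - 43264 = 249477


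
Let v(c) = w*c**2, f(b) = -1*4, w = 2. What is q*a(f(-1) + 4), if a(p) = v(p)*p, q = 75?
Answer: 0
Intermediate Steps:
f(b) = -4
v(c) = 2*c**2
a(p) = 2*p**3 (a(p) = (2*p**2)*p = 2*p**3)
q*a(f(-1) + 4) = 75*(2*(-4 + 4)**3) = 75*(2*0**3) = 75*(2*0) = 75*0 = 0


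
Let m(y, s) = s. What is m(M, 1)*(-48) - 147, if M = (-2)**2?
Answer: -195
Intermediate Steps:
M = 4
m(M, 1)*(-48) - 147 = 1*(-48) - 147 = -48 - 147 = -195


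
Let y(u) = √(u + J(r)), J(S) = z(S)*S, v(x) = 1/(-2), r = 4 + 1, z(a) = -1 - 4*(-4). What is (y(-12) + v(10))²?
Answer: 253/4 - 3*√7 ≈ 55.313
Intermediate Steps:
z(a) = 15 (z(a) = -1 + 16 = 15)
r = 5
v(x) = -½
J(S) = 15*S
y(u) = √(75 + u) (y(u) = √(u + 15*5) = √(u + 75) = √(75 + u))
(y(-12) + v(10))² = (√(75 - 12) - ½)² = (√63 - ½)² = (3*√7 - ½)² = (-½ + 3*√7)²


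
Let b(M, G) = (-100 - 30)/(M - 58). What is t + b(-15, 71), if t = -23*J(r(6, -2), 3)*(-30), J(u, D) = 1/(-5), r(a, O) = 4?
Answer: -9944/73 ≈ -136.22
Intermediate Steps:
J(u, D) = -⅕
b(M, G) = -130/(-58 + M)
t = -138 (t = -23*(-⅕)*(-30) = (23/5)*(-30) = -138)
t + b(-15, 71) = -138 - 130/(-58 - 15) = -138 - 130/(-73) = -138 - 130*(-1/73) = -138 + 130/73 = -9944/73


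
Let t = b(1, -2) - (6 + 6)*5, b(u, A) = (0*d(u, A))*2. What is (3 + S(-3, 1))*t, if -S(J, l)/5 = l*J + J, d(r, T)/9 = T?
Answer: -1980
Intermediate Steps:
d(r, T) = 9*T
b(u, A) = 0 (b(u, A) = (0*(9*A))*2 = 0*2 = 0)
t = -60 (t = 0 - (6 + 6)*5 = 0 - 12*5 = 0 - 1*60 = 0 - 60 = -60)
S(J, l) = -5*J - 5*J*l (S(J, l) = -5*(l*J + J) = -5*(J*l + J) = -5*(J + J*l) = -5*J - 5*J*l)
(3 + S(-3, 1))*t = (3 - 5*(-3)*(1 + 1))*(-60) = (3 - 5*(-3)*2)*(-60) = (3 + 30)*(-60) = 33*(-60) = -1980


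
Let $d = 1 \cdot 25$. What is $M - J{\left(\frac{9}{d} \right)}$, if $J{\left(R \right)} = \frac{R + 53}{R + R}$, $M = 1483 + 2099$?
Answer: $\frac{31571}{9} \approx 3507.9$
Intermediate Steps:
$d = 25$
$M = 3582$
$J{\left(R \right)} = \frac{53 + R}{2 R}$
$M - J{\left(\frac{9}{d} \right)} = 3582 - \frac{53 + \frac{9}{25}}{2 \cdot \frac{9}{25}} = 3582 - \frac{1}{2} \cdot \frac{25}{9} \cdot \frac{1334}{25} = 3582 - \frac{667}{9} = \frac{31571}{9}$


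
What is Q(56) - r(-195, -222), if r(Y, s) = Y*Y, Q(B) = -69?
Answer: -38094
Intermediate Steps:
r(Y, s) = Y²
Q(56) - r(-195, -222) = -69 - 1*(-195)² = -69 - 1*38025 = -69 - 38025 = -38094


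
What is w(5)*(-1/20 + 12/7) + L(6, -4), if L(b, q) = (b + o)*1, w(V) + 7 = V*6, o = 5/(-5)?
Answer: 6059/140 ≈ 43.279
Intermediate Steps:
o = -1 (o = 5*(-⅕) = -1)
w(V) = -7 + 6*V (w(V) = -7 + V*6 = -7 + 6*V)
L(b, q) = -1 + b (L(b, q) = (b - 1)*1 = (-1 + b)*1 = -1 + b)
w(5)*(-1/20 + 12/7) + L(6, -4) = (-7 + 6*5)*(-1/20 + 12/7) + (-1 + 6) = (-7 + 30)*(-1*1/20 + 12*(⅐)) + 5 = 23*(-1/20 + 12/7) + 5 = 23*(233/140) + 5 = 5359/140 + 5 = 6059/140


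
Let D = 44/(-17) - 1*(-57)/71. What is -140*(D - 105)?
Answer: 18044600/1207 ≈ 14950.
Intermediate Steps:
D = -2155/1207 (D = 44*(-1/17) + 57*(1/71) = -44/17 + 57/71 = -2155/1207 ≈ -1.7854)
-140*(D - 105) = -140*(-2155/1207 - 105) = -140*(-128890/1207) = 18044600/1207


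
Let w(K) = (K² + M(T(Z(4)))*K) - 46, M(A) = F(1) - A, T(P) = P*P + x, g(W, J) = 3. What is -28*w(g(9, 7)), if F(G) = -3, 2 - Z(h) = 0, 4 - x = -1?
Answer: 2044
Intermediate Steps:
x = 5 (x = 4 - 1*(-1) = 4 + 1 = 5)
Z(h) = 2 (Z(h) = 2 - 1*0 = 2 + 0 = 2)
T(P) = 5 + P² (T(P) = P*P + 5 = P² + 5 = 5 + P²)
M(A) = -3 - A
w(K) = -46 + K² - 12*K (w(K) = (K² + (-3 - (5 + 2²))*K) - 46 = (K² + (-3 - (5 + 4))*K) - 46 = (K² + (-3 - 1*9)*K) - 46 = (K² + (-3 - 9)*K) - 46 = (K² - 12*K) - 46 = -46 + K² - 12*K)
-28*w(g(9, 7)) = -28*(-46 + 3² - 12*3) = -28*(-46 + 9 - 36) = -28*(-73) = 2044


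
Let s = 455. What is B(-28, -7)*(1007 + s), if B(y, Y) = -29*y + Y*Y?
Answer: 1258782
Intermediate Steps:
B(y, Y) = Y² - 29*y (B(y, Y) = -29*y + Y² = Y² - 29*y)
B(-28, -7)*(1007 + s) = ((-7)² - 29*(-28))*(1007 + 455) = (49 + 812)*1462 = 861*1462 = 1258782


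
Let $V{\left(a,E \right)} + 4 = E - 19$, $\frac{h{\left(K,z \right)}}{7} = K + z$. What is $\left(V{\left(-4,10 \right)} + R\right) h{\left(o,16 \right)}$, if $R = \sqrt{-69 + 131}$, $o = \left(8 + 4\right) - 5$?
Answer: $-2093 + 161 \sqrt{62} \approx -825.29$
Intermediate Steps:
$o = 7$ ($o = 12 - 5 = 7$)
$R = \sqrt{62} \approx 7.874$
$h{\left(K,z \right)} = 7 K + 7 z$ ($h{\left(K,z \right)} = 7 \left(K + z\right) = 7 K + 7 z$)
$V{\left(a,E \right)} = -23 + E$ ($V{\left(a,E \right)} = -4 + \left(E - 19\right) = -4 + \left(-19 + E\right) = -23 + E$)
$\left(V{\left(-4,10 \right)} + R\right) h{\left(o,16 \right)} = \left(\left(-23 + 10\right) + \sqrt{62}\right) \left(7 \cdot 7 + 7 \cdot 16\right) = \left(-13 + \sqrt{62}\right) \left(49 + 112\right) = \left(-13 + \sqrt{62}\right) 161 = -2093 + 161 \sqrt{62}$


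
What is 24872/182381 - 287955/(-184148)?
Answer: 3005139469/1767636652 ≈ 1.7001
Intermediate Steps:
24872/182381 - 287955/(-184148) = 24872*(1/182381) - 287955*(-1/184148) = 24872/182381 + 287955/184148 = 3005139469/1767636652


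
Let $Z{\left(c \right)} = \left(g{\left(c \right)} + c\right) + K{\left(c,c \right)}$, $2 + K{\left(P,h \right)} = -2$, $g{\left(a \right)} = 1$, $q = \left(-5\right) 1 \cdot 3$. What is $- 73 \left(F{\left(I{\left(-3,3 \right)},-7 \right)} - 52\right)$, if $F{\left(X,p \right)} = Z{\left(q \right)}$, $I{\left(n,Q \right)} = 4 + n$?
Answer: $5110$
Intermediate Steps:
$q = -15$ ($q = \left(-5\right) 3 = -15$)
$K{\left(P,h \right)} = -4$ ($K{\left(P,h \right)} = -2 - 2 = -4$)
$Z{\left(c \right)} = -3 + c$ ($Z{\left(c \right)} = \left(1 + c\right) - 4 = -3 + c$)
$F{\left(X,p \right)} = -18$ ($F{\left(X,p \right)} = -3 - 15 = -18$)
$- 73 \left(F{\left(I{\left(-3,3 \right)},-7 \right)} - 52\right) = - 73 \left(-18 - 52\right) = \left(-73\right) \left(-70\right) = 5110$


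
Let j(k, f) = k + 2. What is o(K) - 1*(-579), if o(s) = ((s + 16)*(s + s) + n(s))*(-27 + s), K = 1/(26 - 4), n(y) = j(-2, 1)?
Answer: 2873267/5324 ≈ 539.68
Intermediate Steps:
j(k, f) = 2 + k
n(y) = 0 (n(y) = 2 - 2 = 0)
K = 1/22 ≈ 0.045455
o(s) = 2*s*(-27 + s)*(16 + s) (o(s) = ((s + 16)*(s + s) + 0)*(-27 + s) = ((16 + s)*(2*s) + 0)*(-27 + s) = (2*s*(16 + s) + 0)*(-27 + s) = (2*s*(16 + s))*(-27 + s) = 2*s*(-27 + s)*(16 + s))
o(K) - 1*(-579) = 2*(1/22)*(-432 + (1/22)² - 11*1/22) - 1*(-579) = 2*(1/22)*(-432 + 1/484 - ½) + 579 = 2*(1/22)*(-209329/484) + 579 = -209329/5324 + 579 = 2873267/5324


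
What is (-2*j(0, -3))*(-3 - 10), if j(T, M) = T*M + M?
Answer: -78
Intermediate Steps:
j(T, M) = M + M*T (j(T, M) = M*T + M = M + M*T)
(-2*j(0, -3))*(-3 - 10) = (-(-6)*(1 + 0))*(-3 - 10) = -(-6)*(-13) = -2*(-3)*(-13) = 6*(-13) = -78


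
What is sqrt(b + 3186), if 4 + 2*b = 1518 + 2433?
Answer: sqrt(20638)/2 ≈ 71.830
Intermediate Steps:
b = 3947/2 (b = -2 + (1518 + 2433)/2 = -2 + (1/2)*3951 = -2 + 3951/2 = 3947/2 ≈ 1973.5)
sqrt(b + 3186) = sqrt(3947/2 + 3186) = sqrt(10319/2) = sqrt(20638)/2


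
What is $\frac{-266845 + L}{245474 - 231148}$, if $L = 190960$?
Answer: $- \frac{75885}{14326} \approx -5.297$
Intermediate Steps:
$\frac{-266845 + L}{245474 - 231148} = \frac{-266845 + 190960}{245474 - 231148} = - \frac{75885}{14326}$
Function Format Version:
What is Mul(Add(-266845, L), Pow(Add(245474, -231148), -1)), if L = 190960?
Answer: Rational(-75885, 14326) ≈ -5.2970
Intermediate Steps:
Mul(Add(-266845, L), Pow(Add(245474, -231148), -1)) = Mul(Add(-266845, 190960), Pow(Add(245474, -231148), -1)) = Mul(-75885, Pow(14326, -1)) = Mul(-75885, Rational(1, 14326)) = Rational(-75885, 14326)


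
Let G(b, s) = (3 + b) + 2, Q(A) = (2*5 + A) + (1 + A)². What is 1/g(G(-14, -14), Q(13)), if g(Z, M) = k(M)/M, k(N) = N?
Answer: 1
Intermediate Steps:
Q(A) = 10 + A + (1 + A)² (Q(A) = (10 + A) + (1 + A)² = 10 + A + (1 + A)²)
G(b, s) = 5 + b
g(Z, M) = 1 (g(Z, M) = M/M = 1)
1/g(G(-14, -14), Q(13)) = 1/1 = 1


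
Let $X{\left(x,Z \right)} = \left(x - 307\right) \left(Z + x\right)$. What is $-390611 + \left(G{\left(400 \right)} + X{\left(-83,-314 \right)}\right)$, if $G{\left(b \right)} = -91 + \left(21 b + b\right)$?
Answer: $-227072$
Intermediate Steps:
$X{\left(x,Z \right)} = \left(-307 + x\right) \left(Z + x\right)$
$G{\left(b \right)} = -91 + 22 b$
$-390611 + \left(G{\left(400 \right)} + X{\left(-83,-314 \right)}\right) = -390611 + \left(\left(-91 + 22 \cdot 400\right) - \left(-147941 - 6889\right)\right) = -390611 + \left(\left(-91 + 8800\right) + \left(6889 + 96398 + 25481 + 26062\right)\right) = -390611 + \left(8709 + 154830\right) = -390611 + 163539 = -227072$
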